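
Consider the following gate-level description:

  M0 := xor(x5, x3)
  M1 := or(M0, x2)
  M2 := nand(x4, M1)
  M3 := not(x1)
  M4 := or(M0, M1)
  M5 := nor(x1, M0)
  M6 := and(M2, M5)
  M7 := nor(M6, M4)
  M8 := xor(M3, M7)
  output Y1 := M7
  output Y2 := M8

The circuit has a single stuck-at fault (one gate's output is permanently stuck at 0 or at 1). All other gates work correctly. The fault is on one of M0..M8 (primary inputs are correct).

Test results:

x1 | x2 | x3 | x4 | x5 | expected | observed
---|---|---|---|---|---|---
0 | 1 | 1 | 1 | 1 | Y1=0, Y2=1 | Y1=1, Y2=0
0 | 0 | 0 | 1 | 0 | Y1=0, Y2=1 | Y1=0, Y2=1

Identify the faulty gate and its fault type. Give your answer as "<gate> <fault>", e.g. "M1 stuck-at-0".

M4 stuck-at-0

Fault-free values for test 1 (x1=0, x2=1, x3=1, x4=1, x5=1): M0=0, M1=1, M2=0, M3=1, M4=1, M5=1, M6=0, M7=0, M8=1, giving Y1=0, Y2=1. Observed Y1=1, Y2=0.
Test 1: faults giving observed Y1=1, Y2=0 are {M4 stuck-at-0, M7 stuck-at-1}.
Test 2 (x1=0, x2=0, x3=0, x4=1, x5=0): fault-free M0=0, M1=0, M2=1, M3=1, M4=0, M5=1, M6=1, M7=0, M8=1 → Y1=0, Y2=1; observed Y1=0, Y2=1. Eliminates M7 stuck-at-1.
Only M4 stuck-at-0 is consistent with every test.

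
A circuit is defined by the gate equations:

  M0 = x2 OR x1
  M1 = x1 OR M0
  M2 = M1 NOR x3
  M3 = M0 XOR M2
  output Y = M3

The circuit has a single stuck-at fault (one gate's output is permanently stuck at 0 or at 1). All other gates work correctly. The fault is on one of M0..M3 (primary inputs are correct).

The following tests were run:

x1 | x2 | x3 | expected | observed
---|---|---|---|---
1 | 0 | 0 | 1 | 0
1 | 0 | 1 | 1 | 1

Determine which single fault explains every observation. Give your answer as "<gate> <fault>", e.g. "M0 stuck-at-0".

M1 stuck-at-0

Fault-free values for test 1 (x1=1, x2=0, x3=0): M0=1, M1=1, M2=0, M3=1, giving Y=1. Observed 0.
Test 1: faults giving observed 0 are {M0 stuck-at-0, M1 stuck-at-0, M2 stuck-at-1, M3 stuck-at-0}.
Test 2 (x1=1, x2=0, x3=1): fault-free M0=1, M1=1, M2=0, M3=1 → 1; observed 1. Eliminates M0 stuck-at-0, M2 stuck-at-1, M3 stuck-at-0.
Only M1 stuck-at-0 is consistent with every test.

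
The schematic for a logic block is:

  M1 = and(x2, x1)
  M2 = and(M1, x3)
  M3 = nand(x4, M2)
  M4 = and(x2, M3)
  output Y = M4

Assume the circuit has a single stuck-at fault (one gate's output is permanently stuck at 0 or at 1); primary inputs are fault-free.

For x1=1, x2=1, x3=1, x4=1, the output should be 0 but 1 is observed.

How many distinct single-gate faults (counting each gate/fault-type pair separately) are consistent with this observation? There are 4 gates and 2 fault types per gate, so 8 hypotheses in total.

Fault-free: M1=1, M2=1, M3=0, M4=0 → 0. Observed 1.
  M1 stuck-at-0: output 1 ✓
  M1 stuck-at-1: output 0 ✗
  M2 stuck-at-0: output 1 ✓
  M2 stuck-at-1: output 0 ✗
  M3 stuck-at-0: output 0 ✗
  M3 stuck-at-1: output 1 ✓
  M4 stuck-at-0: output 0 ✗
  M4 stuck-at-1: output 1 ✓
Consistent faults: {M1 stuck-at-0, M2 stuck-at-0, M3 stuck-at-1, M4 stuck-at-1} — 4 in all.

4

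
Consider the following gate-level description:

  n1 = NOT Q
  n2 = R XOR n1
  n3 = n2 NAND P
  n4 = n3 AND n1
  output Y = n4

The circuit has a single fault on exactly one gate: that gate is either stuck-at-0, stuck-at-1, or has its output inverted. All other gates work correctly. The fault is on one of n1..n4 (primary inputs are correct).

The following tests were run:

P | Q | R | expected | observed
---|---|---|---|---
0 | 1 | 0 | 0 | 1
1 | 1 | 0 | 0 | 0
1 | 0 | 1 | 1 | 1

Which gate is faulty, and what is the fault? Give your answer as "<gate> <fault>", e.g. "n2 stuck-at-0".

n1 stuck-at-1

Fault-free values for test 1 (P=0, Q=1, R=0): n1=0, n2=0, n3=1, n4=0, giving Y=0. Observed 1.
Test 1: faults giving observed 1 are {n1 stuck-at-1, n1 inverted output, n4 stuck-at-1, n4 inverted output}.
Test 2 (P=1, Q=1, R=0): fault-free n1=0, n2=0, n3=1, n4=0 → 0; observed 0. Eliminates n4 stuck-at-1, n4 inverted output.
Test 3 (P=1, Q=0, R=1): fault-free n1=1, n2=0, n3=1, n4=1 → 1; observed 1. Eliminates n1 inverted output.
Only n1 stuck-at-1 is consistent with every test.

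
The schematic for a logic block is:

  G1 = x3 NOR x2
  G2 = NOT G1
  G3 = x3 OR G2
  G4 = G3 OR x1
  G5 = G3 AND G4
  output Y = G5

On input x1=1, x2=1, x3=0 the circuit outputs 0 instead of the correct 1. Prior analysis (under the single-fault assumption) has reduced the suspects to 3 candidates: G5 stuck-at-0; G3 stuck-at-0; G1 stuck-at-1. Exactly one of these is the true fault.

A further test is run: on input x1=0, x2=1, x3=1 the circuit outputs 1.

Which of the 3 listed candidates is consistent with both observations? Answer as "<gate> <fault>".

G1 stuck-at-1

Evaluate each candidate on input x1=0, x2=1, x3=1:
  G5 stuck-at-0: G1=0, G2=1, G3=1, G4=1, G5=0 [stuck-at-0] → 0 — eliminated
  G3 stuck-at-0: G1=0, G2=1, G3=0 [stuck-at-0], G4=0, G5=0 → 0 — eliminated
  G1 stuck-at-1: G1=1 [stuck-at-1], G2=0, G3=1, G4=1, G5=1 → 1 — matches
Only G1 stuck-at-1 reproduces the observed 1.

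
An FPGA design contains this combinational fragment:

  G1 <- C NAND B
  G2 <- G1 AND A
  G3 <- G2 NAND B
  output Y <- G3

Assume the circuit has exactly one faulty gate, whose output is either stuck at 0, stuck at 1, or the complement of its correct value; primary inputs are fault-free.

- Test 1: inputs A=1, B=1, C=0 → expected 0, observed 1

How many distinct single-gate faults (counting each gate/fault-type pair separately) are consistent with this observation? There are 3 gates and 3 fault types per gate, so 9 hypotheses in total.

Fault-free: G1=1, G2=1, G3=0 → 0. Observed 1.
  G1 stuck-at-0: output 1 ✓
  G1 stuck-at-1: output 0 ✗
  G1 inverted output: output 1 ✓
  G2 stuck-at-0: output 1 ✓
  G2 stuck-at-1: output 0 ✗
  G2 inverted output: output 1 ✓
  G3 stuck-at-0: output 0 ✗
  G3 stuck-at-1: output 1 ✓
  G3 inverted output: output 1 ✓
Consistent faults: {G1 stuck-at-0, G1 inverted output, G2 stuck-at-0, G2 inverted output, G3 stuck-at-1, G3 inverted output} — 6 in all.

6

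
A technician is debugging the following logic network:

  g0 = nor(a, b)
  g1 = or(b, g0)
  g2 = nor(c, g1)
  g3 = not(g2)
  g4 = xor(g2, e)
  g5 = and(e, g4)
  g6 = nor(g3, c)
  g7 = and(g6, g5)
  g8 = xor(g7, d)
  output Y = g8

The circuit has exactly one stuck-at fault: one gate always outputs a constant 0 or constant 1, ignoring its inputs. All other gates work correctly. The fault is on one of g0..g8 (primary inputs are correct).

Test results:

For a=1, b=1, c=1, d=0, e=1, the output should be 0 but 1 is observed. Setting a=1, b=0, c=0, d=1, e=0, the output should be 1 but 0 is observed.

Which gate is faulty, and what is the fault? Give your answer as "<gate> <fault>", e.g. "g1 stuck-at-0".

Fault-free values for test 1 (a=1, b=1, c=1, d=0, e=1): g0=0, g1=1, g2=0, g3=1, g4=1, g5=1, g6=0, g7=0, g8=0, giving Y=0. Observed 1.
Test 1: faults giving observed 1 are {g6 stuck-at-1, g7 stuck-at-1, g8 stuck-at-1}.
Test 2 (a=1, b=0, c=0, d=1, e=0): fault-free g0=0, g1=0, g2=1, g3=0, g4=1, g5=0, g6=1, g7=0, g8=1 → 1; observed 0. Eliminates g6 stuck-at-1, g8 stuck-at-1.
Only g7 stuck-at-1 is consistent with every test.

g7 stuck-at-1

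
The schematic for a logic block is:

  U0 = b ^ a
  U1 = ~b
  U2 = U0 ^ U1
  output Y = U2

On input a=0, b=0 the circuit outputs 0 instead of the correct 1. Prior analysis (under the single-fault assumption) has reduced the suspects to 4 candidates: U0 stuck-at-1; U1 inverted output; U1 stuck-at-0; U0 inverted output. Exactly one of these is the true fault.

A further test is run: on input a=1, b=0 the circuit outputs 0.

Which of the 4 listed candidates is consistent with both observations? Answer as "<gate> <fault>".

U0 stuck-at-1

Evaluate each candidate on input a=1, b=0:
  U0 stuck-at-1: U0=1 [stuck-at-1], U1=1, U2=0 → 0 — matches
  U1 inverted output: U0=1, U1=0 [inverted output], U2=1 → 1 — eliminated
  U1 stuck-at-0: U0=1, U1=0 [stuck-at-0], U2=1 → 1 — eliminated
  U0 inverted output: U0=0 [inverted output], U1=1, U2=1 → 1 — eliminated
Only U0 stuck-at-1 reproduces the observed 0.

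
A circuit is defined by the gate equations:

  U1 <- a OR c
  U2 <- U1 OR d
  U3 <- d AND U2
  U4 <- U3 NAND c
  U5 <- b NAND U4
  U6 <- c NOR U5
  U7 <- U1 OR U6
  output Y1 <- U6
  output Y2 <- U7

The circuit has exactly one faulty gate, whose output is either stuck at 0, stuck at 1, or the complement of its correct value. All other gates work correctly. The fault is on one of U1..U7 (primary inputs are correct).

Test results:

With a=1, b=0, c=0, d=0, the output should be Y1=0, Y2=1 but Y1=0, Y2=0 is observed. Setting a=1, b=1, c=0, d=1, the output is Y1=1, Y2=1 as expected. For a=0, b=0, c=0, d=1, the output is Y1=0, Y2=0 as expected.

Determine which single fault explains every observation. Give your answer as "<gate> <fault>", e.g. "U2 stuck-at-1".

U1 stuck-at-0

Fault-free values for test 1 (a=1, b=0, c=0, d=0): U1=1, U2=1, U3=0, U4=1, U5=1, U6=0, U7=1, giving Y1=0, Y2=1. Observed Y1=0, Y2=0.
Test 1: faults giving observed Y1=0, Y2=0 are {U1 stuck-at-0, U1 inverted output, U7 stuck-at-0, U7 inverted output}.
Test 2 (a=1, b=1, c=0, d=1): fault-free U1=1, U2=1, U3=1, U4=1, U5=0, U6=1, U7=1 → Y1=1, Y2=1; observed Y1=1, Y2=1. Eliminates U7 stuck-at-0, U7 inverted output.
Test 3 (a=0, b=0, c=0, d=1): fault-free U1=0, U2=1, U3=1, U4=1, U5=1, U6=0, U7=0 → Y1=0, Y2=0; observed Y1=0, Y2=0. Eliminates U1 inverted output.
Only U1 stuck-at-0 is consistent with every test.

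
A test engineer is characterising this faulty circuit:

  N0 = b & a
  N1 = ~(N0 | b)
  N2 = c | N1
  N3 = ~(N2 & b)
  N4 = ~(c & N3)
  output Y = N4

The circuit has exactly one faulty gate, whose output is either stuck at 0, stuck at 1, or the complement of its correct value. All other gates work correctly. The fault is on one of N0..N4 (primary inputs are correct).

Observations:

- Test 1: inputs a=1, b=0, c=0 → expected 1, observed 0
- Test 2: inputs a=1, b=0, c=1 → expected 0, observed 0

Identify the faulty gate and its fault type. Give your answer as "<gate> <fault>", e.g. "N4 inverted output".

Fault-free values for test 1 (a=1, b=0, c=0): N0=0, N1=1, N2=1, N3=1, N4=1, giving Y=1. Observed 0.
Test 1: faults giving observed 0 are {N4 stuck-at-0, N4 inverted output}.
Test 2 (a=1, b=0, c=1): fault-free N0=0, N1=1, N2=1, N3=1, N4=0 → 0; observed 0. Eliminates N4 inverted output.
Only N4 stuck-at-0 is consistent with every test.

N4 stuck-at-0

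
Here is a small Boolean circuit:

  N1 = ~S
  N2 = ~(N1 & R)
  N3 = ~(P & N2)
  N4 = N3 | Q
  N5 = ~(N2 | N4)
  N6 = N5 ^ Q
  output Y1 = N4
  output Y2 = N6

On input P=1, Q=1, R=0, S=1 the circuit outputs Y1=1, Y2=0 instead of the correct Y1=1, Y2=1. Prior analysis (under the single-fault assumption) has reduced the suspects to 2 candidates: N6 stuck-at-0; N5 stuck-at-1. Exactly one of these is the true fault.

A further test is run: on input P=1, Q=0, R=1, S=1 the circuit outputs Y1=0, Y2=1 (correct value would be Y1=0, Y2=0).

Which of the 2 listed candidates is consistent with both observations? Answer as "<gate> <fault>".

N5 stuck-at-1

Evaluate each candidate on input P=1, Q=0, R=1, S=1:
  N6 stuck-at-0: N1=0, N2=1, N3=0, N4=0, N5=0, N6=0 [stuck-at-0] → Y1=0, Y2=0 — eliminated
  N5 stuck-at-1: N1=0, N2=1, N3=0, N4=0, N5=1 [stuck-at-1], N6=1 → Y1=0, Y2=1 — matches
Only N5 stuck-at-1 reproduces the observed Y1=0, Y2=1.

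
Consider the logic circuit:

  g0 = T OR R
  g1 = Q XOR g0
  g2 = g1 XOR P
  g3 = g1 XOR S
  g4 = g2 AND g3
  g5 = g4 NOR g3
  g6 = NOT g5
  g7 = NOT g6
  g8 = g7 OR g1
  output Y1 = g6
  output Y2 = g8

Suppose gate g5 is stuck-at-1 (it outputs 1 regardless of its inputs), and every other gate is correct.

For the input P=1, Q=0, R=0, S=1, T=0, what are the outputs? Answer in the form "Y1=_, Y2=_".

Propagate with g5 forced: g0=0, g1=0, g2=1, g3=1, g4=1, g5=1 [stuck-at-1], g6=0, g7=1, g8=1.
So the outputs are Y1=0, Y2=1. (Without the fault they would be Y1=1, Y2=0.)

Y1=0, Y2=1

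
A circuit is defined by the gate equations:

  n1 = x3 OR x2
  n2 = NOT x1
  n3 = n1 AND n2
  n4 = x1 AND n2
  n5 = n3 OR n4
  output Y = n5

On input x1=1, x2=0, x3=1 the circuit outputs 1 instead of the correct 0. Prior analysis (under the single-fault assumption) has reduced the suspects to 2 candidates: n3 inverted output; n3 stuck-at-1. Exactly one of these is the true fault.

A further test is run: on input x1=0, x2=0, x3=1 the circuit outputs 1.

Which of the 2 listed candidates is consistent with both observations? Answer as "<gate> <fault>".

n3 stuck-at-1

Evaluate each candidate on input x1=0, x2=0, x3=1:
  n3 inverted output: n1=1, n2=1, n3=0 [inverted output], n4=0, n5=0 → 0 — eliminated
  n3 stuck-at-1: n1=1, n2=1, n3=1 [stuck-at-1], n4=0, n5=1 → 1 — matches
Only n3 stuck-at-1 reproduces the observed 1.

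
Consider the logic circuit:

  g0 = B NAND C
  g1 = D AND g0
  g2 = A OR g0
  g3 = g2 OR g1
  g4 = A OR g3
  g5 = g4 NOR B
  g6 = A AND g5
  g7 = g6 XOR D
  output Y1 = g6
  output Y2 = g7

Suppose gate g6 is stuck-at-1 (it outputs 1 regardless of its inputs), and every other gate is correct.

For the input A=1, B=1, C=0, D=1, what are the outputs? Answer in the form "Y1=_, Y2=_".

Y1=1, Y2=0

Propagate with g6 forced: g0=1, g1=1, g2=1, g3=1, g4=1, g5=0, g6=1 [stuck-at-1], g7=0.
So the outputs are Y1=1, Y2=0. (Without the fault they would be Y1=0, Y2=1.)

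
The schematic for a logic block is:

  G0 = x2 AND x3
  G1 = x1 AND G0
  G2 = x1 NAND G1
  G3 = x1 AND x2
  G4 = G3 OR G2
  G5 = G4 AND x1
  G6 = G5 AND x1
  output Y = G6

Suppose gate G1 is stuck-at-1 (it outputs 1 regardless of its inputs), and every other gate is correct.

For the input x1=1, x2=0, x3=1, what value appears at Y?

Propagate with G1 forced: G0=0, G1=1 [stuck-at-1], G2=0, G3=0, G4=0, G5=0, G6=0.
So Y = 0. (Without the fault it would be 1.)

0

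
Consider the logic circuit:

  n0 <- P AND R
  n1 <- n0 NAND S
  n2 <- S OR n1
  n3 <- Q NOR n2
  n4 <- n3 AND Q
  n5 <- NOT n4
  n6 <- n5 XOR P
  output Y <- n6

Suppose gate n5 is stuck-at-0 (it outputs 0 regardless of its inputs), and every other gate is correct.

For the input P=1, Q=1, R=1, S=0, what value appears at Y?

1

Propagate with n5 forced: n0=1, n1=1, n2=1, n3=0, n4=0, n5=0 [stuck-at-0], n6=1.
So Y = 1. (Without the fault it would be 0.)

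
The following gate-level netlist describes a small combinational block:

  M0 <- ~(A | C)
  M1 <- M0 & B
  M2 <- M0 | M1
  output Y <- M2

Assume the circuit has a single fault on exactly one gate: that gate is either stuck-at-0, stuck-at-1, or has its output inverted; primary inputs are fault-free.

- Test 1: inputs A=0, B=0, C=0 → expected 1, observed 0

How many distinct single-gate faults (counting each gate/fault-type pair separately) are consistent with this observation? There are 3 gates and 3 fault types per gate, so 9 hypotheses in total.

Fault-free: M0=1, M1=0, M2=1 → 1. Observed 0.
  M0 stuck-at-0: output 0 ✓
  M0 stuck-at-1: output 1 ✗
  M0 inverted output: output 0 ✓
  M1 stuck-at-0: output 1 ✗
  M1 stuck-at-1: output 1 ✗
  M1 inverted output: output 1 ✗
  M2 stuck-at-0: output 0 ✓
  M2 stuck-at-1: output 1 ✗
  M2 inverted output: output 0 ✓
Consistent faults: {M0 stuck-at-0, M0 inverted output, M2 stuck-at-0, M2 inverted output} — 4 in all.

4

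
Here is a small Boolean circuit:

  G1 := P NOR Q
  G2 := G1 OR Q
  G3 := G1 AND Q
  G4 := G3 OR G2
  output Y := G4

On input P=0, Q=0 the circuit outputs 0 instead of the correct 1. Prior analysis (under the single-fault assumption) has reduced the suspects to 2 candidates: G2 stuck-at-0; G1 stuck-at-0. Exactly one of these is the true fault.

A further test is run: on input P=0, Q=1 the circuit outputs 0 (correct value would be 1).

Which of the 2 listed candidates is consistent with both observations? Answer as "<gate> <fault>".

Evaluate each candidate on input P=0, Q=1:
  G2 stuck-at-0: G1=0, G2=0 [stuck-at-0], G3=0, G4=0 → 0 — matches
  G1 stuck-at-0: G1=0 [stuck-at-0], G2=1, G3=0, G4=1 → 1 — eliminated
Only G2 stuck-at-0 reproduces the observed 0.

G2 stuck-at-0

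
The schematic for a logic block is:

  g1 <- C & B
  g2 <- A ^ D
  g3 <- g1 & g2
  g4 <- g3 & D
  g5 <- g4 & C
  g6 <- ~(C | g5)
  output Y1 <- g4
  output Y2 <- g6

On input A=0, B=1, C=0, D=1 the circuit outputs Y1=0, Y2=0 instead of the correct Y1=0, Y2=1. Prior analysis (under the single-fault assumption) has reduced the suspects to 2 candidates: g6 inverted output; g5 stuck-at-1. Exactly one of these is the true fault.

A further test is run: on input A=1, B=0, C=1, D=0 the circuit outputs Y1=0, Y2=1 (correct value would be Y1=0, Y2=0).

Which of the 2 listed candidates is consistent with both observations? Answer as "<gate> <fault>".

g6 inverted output

Evaluate each candidate on input A=1, B=0, C=1, D=0:
  g6 inverted output: g1=0, g2=1, g3=0, g4=0, g5=0, g6=1 [inverted output] → Y1=0, Y2=1 — matches
  g5 stuck-at-1: g1=0, g2=1, g3=0, g4=0, g5=1 [stuck-at-1], g6=0 → Y1=0, Y2=0 — eliminated
Only g6 inverted output reproduces the observed Y1=0, Y2=1.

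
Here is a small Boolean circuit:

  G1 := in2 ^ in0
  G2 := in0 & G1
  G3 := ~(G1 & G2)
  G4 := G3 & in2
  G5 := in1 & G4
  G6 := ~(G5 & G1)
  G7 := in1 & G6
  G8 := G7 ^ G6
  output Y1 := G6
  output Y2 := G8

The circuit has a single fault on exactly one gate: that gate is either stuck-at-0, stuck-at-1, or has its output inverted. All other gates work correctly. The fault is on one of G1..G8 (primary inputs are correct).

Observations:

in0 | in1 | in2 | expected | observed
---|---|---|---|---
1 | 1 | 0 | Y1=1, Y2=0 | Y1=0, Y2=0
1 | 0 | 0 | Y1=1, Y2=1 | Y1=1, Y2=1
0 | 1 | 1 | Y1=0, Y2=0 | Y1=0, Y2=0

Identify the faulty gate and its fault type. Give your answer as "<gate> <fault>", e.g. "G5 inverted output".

G4 stuck-at-1

Fault-free values for test 1 (in0=1, in1=1, in2=0): G1=1, G2=1, G3=0, G4=0, G5=0, G6=1, G7=1, G8=0, giving Y1=1, Y2=0. Observed Y1=0, Y2=0.
Test 1: faults giving observed Y1=0, Y2=0 are {G4 stuck-at-1, G4 inverted output, G5 stuck-at-1, G5 inverted output, G6 stuck-at-0, G6 inverted output}.
Test 2 (in0=1, in1=0, in2=0): fault-free G1=1, G2=1, G3=0, G4=0, G5=0, G6=1, G7=0, G8=1 → Y1=1, Y2=1; observed Y1=1, Y2=1. Eliminates G5 stuck-at-1, G5 inverted output, G6 stuck-at-0, G6 inverted output.
Test 3 (in0=0, in1=1, in2=1): fault-free G1=1, G2=0, G3=1, G4=1, G5=1, G6=0, G7=0, G8=0 → Y1=0, Y2=0; observed Y1=0, Y2=0. Eliminates G4 inverted output.
Only G4 stuck-at-1 is consistent with every test.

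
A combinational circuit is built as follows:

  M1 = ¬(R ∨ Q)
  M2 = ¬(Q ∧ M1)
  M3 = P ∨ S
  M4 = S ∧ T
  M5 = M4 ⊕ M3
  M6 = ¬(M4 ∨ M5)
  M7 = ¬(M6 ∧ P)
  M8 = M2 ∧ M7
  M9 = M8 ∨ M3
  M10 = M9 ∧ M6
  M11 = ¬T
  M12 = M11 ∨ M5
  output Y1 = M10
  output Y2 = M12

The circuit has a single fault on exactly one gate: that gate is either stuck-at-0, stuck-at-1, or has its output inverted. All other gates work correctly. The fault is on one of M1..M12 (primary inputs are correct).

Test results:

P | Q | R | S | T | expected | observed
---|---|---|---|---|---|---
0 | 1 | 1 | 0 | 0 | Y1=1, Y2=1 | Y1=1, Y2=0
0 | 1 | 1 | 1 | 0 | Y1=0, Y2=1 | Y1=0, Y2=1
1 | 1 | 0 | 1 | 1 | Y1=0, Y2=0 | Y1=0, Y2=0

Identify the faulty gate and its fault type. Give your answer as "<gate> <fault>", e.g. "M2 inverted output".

Fault-free values for test 1 (P=0, Q=1, R=1, S=0, T=0): M1=0, M2=1, M3=0, M4=0, M5=0, M6=1, M7=1, M8=1, M9=1, M10=1, M11=1, M12=1, giving Y1=1, Y2=1. Observed Y1=1, Y2=0.
Test 1: faults giving observed Y1=1, Y2=0 are {M11 stuck-at-0, M11 inverted output, M12 stuck-at-0, M12 inverted output}.
Test 2 (P=0, Q=1, R=1, S=1, T=0): fault-free M1=0, M2=1, M3=1, M4=0, M5=1, M6=0, M7=1, M8=1, M9=1, M10=0, M11=1, M12=1 → Y1=0, Y2=1; observed Y1=0, Y2=1. Eliminates M12 stuck-at-0, M12 inverted output.
Test 3 (P=1, Q=1, R=0, S=1, T=1): fault-free M1=0, M2=1, M3=1, M4=1, M5=0, M6=0, M7=1, M8=1, M9=1, M10=0, M11=0, M12=0 → Y1=0, Y2=0; observed Y1=0, Y2=0. Eliminates M11 inverted output.
Only M11 stuck-at-0 is consistent with every test.

M11 stuck-at-0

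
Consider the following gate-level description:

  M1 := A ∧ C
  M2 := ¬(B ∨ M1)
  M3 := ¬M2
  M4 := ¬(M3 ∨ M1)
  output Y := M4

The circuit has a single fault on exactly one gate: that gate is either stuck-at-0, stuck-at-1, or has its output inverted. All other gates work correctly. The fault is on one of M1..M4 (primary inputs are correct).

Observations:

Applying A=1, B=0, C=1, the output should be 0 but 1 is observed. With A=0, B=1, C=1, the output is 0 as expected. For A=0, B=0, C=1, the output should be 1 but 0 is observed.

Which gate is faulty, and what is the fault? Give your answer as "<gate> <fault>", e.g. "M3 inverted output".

M1 inverted output

Fault-free values for test 1 (A=1, B=0, C=1): M1=1, M2=0, M3=1, M4=0, giving Y=0. Observed 1.
Test 1: faults giving observed 1 are {M1 stuck-at-0, M1 inverted output, M4 stuck-at-1, M4 inverted output}.
Test 2 (A=0, B=1, C=1): fault-free M1=0, M2=0, M3=1, M4=0 → 0; observed 0. Eliminates M4 stuck-at-1, M4 inverted output.
Test 3 (A=0, B=0, C=1): fault-free M1=0, M2=1, M3=0, M4=1 → 1; observed 0. Eliminates M1 stuck-at-0.
Only M1 inverted output is consistent with every test.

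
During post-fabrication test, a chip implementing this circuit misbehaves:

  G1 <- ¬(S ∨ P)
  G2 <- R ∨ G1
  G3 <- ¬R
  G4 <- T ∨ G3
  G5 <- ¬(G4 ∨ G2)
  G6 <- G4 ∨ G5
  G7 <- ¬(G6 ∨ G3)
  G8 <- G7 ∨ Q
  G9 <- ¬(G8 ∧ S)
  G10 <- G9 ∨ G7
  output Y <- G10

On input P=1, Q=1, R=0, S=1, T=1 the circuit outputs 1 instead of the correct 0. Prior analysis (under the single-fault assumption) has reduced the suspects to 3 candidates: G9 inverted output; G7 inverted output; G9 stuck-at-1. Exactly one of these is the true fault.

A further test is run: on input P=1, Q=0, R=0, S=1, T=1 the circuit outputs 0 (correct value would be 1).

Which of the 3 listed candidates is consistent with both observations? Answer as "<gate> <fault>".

Evaluate each candidate on input P=1, Q=0, R=0, S=1, T=1:
  G9 inverted output: G1=0, G2=0, G3=1, G4=1, G5=0, G6=1, G7=0, G8=0, G9=0 [inverted output], G10=0 → 0 — matches
  G7 inverted output: G1=0, G2=0, G3=1, G4=1, G5=0, G6=1, G7=1 [inverted output], G8=1, G9=0, G10=1 → 1 — eliminated
  G9 stuck-at-1: G1=0, G2=0, G3=1, G4=1, G5=0, G6=1, G7=0, G8=0, G9=1 [stuck-at-1], G10=1 → 1 — eliminated
Only G9 inverted output reproduces the observed 0.

G9 inverted output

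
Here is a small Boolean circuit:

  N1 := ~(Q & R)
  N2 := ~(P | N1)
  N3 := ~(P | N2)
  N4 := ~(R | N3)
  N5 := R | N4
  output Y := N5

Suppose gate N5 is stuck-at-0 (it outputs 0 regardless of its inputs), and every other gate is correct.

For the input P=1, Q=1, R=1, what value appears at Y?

0

Propagate with N5 forced: N1=0, N2=0, N3=0, N4=0, N5=0 [stuck-at-0].
So Y = 0. (Without the fault it would be 1.)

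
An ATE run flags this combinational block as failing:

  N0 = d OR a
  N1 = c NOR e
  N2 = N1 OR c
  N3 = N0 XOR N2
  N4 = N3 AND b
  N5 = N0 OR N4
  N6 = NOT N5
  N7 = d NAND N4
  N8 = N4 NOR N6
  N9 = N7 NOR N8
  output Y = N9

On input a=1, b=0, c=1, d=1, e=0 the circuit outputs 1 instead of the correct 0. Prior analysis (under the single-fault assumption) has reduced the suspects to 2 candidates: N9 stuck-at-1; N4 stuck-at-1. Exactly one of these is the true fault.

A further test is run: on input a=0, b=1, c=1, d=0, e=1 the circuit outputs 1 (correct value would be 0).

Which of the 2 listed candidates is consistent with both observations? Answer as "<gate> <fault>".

Evaluate each candidate on input a=0, b=1, c=1, d=0, e=1:
  N9 stuck-at-1: N0=0, N1=0, N2=1, N3=1, N4=1, N5=1, N6=0, N7=1, N8=0, N9=1 [stuck-at-1] → 1 — matches
  N4 stuck-at-1: N0=0, N1=0, N2=1, N3=1, N4=1 [stuck-at-1], N5=1, N6=0, N7=1, N8=0, N9=0 → 0 — eliminated
Only N9 stuck-at-1 reproduces the observed 1.

N9 stuck-at-1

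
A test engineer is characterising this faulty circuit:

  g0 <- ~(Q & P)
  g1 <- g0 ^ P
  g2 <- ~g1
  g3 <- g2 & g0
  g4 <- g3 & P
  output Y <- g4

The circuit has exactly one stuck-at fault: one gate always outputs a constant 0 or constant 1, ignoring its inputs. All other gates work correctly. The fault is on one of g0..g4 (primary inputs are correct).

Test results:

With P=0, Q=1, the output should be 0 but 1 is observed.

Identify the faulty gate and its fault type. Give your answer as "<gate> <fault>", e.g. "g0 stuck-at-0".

g4 stuck-at-1

Fault-free values for test 1 (P=0, Q=1): g0=1, g1=1, g2=0, g3=0, g4=0, giving Y=0. Observed 1.
Test 1: faults giving observed 1 are {g4 stuck-at-1}.
Only g4 stuck-at-1 is consistent with every test.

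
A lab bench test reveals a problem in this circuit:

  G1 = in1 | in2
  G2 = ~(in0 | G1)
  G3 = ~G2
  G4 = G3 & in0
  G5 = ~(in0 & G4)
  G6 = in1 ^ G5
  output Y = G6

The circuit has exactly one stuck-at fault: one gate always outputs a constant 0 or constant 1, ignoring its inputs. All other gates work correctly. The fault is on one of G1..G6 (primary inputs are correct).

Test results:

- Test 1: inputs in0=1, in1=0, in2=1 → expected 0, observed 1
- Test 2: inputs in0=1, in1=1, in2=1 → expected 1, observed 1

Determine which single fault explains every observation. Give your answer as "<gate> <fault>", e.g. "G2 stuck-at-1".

Fault-free values for test 1 (in0=1, in1=0, in2=1): G1=1, G2=0, G3=1, G4=1, G5=0, G6=0, giving Y=0. Observed 1.
Test 1: faults giving observed 1 are {G2 stuck-at-1, G3 stuck-at-0, G4 stuck-at-0, G5 stuck-at-1, G6 stuck-at-1}.
Test 2 (in0=1, in1=1, in2=1): fault-free G1=1, G2=0, G3=1, G4=1, G5=0, G6=1 → 1; observed 1. Eliminates G2 stuck-at-1, G3 stuck-at-0, G4 stuck-at-0, G5 stuck-at-1.
Only G6 stuck-at-1 is consistent with every test.

G6 stuck-at-1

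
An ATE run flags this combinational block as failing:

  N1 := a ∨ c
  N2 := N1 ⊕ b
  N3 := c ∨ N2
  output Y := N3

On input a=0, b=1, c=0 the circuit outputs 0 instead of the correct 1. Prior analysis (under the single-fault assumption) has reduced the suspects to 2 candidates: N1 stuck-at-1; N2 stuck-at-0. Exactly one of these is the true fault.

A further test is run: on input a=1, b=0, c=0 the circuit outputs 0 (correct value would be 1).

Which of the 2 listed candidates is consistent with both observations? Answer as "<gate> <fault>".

Evaluate each candidate on input a=1, b=0, c=0:
  N1 stuck-at-1: N1=1 [stuck-at-1], N2=1, N3=1 → 1 — eliminated
  N2 stuck-at-0: N1=1, N2=0 [stuck-at-0], N3=0 → 0 — matches
Only N2 stuck-at-0 reproduces the observed 0.

N2 stuck-at-0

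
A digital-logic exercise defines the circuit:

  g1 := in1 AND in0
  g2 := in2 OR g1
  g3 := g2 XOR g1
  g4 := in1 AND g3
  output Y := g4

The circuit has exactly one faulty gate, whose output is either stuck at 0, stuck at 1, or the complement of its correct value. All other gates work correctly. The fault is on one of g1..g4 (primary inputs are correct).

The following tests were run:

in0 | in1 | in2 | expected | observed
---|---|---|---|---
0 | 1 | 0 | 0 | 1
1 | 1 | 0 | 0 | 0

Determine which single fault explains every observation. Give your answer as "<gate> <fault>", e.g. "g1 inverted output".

Fault-free values for test 1 (in0=0, in1=1, in2=0): g1=0, g2=0, g3=0, g4=0, giving Y=0. Observed 1.
Test 1: faults giving observed 1 are {g2 stuck-at-1, g2 inverted output, g3 stuck-at-1, g3 inverted output, g4 stuck-at-1, g4 inverted output}.
Test 2 (in0=1, in1=1, in2=0): fault-free g1=1, g2=1, g3=0, g4=0 → 0; observed 0. Eliminates g2 inverted output, g3 stuck-at-1, g3 inverted output, g4 stuck-at-1, g4 inverted output.
Only g2 stuck-at-1 is consistent with every test.

g2 stuck-at-1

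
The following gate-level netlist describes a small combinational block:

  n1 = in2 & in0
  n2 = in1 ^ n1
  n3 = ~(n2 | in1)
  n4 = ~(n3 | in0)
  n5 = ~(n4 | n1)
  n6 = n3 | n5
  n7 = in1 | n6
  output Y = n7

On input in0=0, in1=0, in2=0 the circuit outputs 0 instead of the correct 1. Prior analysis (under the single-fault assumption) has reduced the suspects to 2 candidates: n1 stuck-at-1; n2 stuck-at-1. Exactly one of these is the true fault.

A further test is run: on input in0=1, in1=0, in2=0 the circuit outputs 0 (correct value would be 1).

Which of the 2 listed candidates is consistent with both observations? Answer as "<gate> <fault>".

n1 stuck-at-1

Evaluate each candidate on input in0=1, in1=0, in2=0:
  n1 stuck-at-1: n1=1 [stuck-at-1], n2=1, n3=0, n4=0, n5=0, n6=0, n7=0 → 0 — matches
  n2 stuck-at-1: n1=0, n2=1 [stuck-at-1], n3=0, n4=0, n5=1, n6=1, n7=1 → 1 — eliminated
Only n1 stuck-at-1 reproduces the observed 0.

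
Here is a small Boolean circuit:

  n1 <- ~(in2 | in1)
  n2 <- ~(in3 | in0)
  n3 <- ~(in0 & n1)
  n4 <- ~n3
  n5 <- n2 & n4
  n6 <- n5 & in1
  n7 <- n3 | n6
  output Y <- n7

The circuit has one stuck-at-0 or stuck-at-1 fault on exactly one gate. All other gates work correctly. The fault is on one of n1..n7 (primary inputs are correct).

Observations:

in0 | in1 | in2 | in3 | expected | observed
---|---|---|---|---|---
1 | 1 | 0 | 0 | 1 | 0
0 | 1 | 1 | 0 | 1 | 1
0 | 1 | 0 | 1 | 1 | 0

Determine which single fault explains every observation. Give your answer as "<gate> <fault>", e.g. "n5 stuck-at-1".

Fault-free values for test 1 (in0=1, in1=1, in2=0, in3=0): n1=0, n2=0, n3=1, n4=0, n5=0, n6=0, n7=1, giving Y=1. Observed 0.
Test 1: faults giving observed 0 are {n1 stuck-at-1, n3 stuck-at-0, n7 stuck-at-0}.
Test 2 (in0=0, in1=1, in2=1, in3=0): fault-free n1=0, n2=1, n3=1, n4=0, n5=0, n6=0, n7=1 → 1; observed 1. Eliminates n7 stuck-at-0.
Test 3 (in0=0, in1=1, in2=0, in3=1): fault-free n1=0, n2=0, n3=1, n4=0, n5=0, n6=0, n7=1 → 1; observed 0. Eliminates n1 stuck-at-1.
Only n3 stuck-at-0 is consistent with every test.

n3 stuck-at-0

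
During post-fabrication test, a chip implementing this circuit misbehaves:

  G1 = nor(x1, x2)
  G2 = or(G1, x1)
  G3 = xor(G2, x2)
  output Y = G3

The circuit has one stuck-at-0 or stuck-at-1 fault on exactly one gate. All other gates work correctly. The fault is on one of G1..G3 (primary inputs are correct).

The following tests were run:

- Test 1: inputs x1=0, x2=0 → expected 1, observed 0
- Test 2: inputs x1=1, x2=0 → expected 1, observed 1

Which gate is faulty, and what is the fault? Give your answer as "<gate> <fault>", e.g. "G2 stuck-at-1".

Fault-free values for test 1 (x1=0, x2=0): G1=1, G2=1, G3=1, giving Y=1. Observed 0.
Test 1: faults giving observed 0 are {G1 stuck-at-0, G2 stuck-at-0, G3 stuck-at-0}.
Test 2 (x1=1, x2=0): fault-free G1=0, G2=1, G3=1 → 1; observed 1. Eliminates G2 stuck-at-0, G3 stuck-at-0.
Only G1 stuck-at-0 is consistent with every test.

G1 stuck-at-0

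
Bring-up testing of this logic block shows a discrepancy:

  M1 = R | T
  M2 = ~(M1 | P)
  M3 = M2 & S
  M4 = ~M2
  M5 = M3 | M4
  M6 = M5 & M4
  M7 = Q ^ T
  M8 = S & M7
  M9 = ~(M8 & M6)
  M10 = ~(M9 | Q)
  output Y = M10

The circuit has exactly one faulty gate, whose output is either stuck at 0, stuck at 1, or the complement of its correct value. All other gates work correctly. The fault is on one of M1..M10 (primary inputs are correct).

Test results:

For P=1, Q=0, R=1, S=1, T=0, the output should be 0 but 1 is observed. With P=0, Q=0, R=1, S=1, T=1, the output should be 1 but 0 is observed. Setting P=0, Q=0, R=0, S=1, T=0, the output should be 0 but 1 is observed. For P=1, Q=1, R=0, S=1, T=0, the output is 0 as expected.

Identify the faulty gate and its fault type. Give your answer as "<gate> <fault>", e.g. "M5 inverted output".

M9 inverted output

Fault-free values for test 1 (P=1, Q=0, R=1, S=1, T=0): M1=1, M2=0, M3=0, M4=1, M5=1, M6=1, M7=0, M8=0, M9=1, M10=0, giving Y=0. Observed 1.
Test 1: faults giving observed 1 are {M7 stuck-at-1, M7 inverted output, M8 stuck-at-1, M8 inverted output, M9 stuck-at-0, M9 inverted output, M10 stuck-at-1, M10 inverted output}.
Test 2 (P=0, Q=0, R=1, S=1, T=1): fault-free M1=1, M2=0, M3=0, M4=1, M5=1, M6=1, M7=1, M8=1, M9=0, M10=1 → 1; observed 0. Eliminates M7 stuck-at-1, M8 stuck-at-1, M9 stuck-at-0, M10 stuck-at-1.
Test 3 (P=0, Q=0, R=0, S=1, T=0): fault-free M1=0, M2=1, M3=1, M4=0, M5=1, M6=0, M7=0, M8=0, M9=1, M10=0 → 0; observed 1. Eliminates M7 inverted output, M8 inverted output.
Test 4 (P=1, Q=1, R=0, S=1, T=0): fault-free M1=0, M2=0, M3=0, M4=1, M5=1, M6=1, M7=1, M8=1, M9=0, M10=0 → 0; observed 0. Eliminates M10 inverted output.
Only M9 inverted output is consistent with every test.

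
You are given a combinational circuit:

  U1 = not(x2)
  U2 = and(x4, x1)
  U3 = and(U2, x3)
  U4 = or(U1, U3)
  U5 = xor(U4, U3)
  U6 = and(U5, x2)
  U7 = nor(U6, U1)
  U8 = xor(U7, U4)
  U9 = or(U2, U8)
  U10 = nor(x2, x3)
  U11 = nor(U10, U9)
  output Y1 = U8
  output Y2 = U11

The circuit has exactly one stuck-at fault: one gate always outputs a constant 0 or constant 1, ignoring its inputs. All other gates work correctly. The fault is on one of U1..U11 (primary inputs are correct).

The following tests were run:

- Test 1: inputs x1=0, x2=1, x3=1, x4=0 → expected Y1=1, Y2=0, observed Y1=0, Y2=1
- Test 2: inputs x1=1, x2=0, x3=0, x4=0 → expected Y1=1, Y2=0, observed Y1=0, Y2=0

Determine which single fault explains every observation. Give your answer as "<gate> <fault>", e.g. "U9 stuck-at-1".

Fault-free values for test 1 (x1=0, x2=1, x3=1, x4=0): U1=0, U2=0, U3=0, U4=0, U5=0, U6=0, U7=1, U8=1, U9=1, U10=0, U11=0, giving Y1=1, Y2=0. Observed Y1=0, Y2=1.
Test 1: faults giving observed Y1=0, Y2=1 are {U3 stuck-at-1, U5 stuck-at-1, U6 stuck-at-1, U7 stuck-at-0, U8 stuck-at-0}.
Test 2 (x1=1, x2=0, x3=0, x4=0): fault-free U1=1, U2=0, U3=0, U4=1, U5=1, U6=0, U7=0, U8=1, U9=1, U10=1, U11=0 → Y1=1, Y2=0; observed Y1=0, Y2=0. Eliminates U3 stuck-at-1, U5 stuck-at-1, U6 stuck-at-1, U7 stuck-at-0.
Only U8 stuck-at-0 is consistent with every test.

U8 stuck-at-0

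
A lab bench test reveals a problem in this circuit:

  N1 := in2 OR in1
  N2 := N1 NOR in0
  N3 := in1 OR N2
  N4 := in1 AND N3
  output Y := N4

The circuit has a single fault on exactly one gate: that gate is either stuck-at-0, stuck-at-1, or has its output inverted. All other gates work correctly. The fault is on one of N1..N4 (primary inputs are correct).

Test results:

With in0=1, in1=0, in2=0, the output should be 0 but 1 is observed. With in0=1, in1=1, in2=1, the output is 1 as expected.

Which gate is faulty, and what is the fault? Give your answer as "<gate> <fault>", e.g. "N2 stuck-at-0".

N4 stuck-at-1

Fault-free values for test 1 (in0=1, in1=0, in2=0): N1=0, N2=0, N3=0, N4=0, giving Y=0. Observed 1.
Test 1: faults giving observed 1 are {N4 stuck-at-1, N4 inverted output}.
Test 2 (in0=1, in1=1, in2=1): fault-free N1=1, N2=0, N3=1, N4=1 → 1; observed 1. Eliminates N4 inverted output.
Only N4 stuck-at-1 is consistent with every test.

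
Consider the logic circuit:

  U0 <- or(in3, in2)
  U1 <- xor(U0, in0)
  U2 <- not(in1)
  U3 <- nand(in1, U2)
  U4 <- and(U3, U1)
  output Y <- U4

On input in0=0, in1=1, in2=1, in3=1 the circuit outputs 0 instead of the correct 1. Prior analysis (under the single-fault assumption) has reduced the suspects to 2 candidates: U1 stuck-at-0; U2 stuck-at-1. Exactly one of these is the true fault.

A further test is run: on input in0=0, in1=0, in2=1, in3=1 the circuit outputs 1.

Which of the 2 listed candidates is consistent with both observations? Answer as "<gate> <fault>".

U2 stuck-at-1

Evaluate each candidate on input in0=0, in1=0, in2=1, in3=1:
  U1 stuck-at-0: U0=1, U1=0 [stuck-at-0], U2=1, U3=1, U4=0 → 0 — eliminated
  U2 stuck-at-1: U0=1, U1=1, U2=1 [stuck-at-1], U3=1, U4=1 → 1 — matches
Only U2 stuck-at-1 reproduces the observed 1.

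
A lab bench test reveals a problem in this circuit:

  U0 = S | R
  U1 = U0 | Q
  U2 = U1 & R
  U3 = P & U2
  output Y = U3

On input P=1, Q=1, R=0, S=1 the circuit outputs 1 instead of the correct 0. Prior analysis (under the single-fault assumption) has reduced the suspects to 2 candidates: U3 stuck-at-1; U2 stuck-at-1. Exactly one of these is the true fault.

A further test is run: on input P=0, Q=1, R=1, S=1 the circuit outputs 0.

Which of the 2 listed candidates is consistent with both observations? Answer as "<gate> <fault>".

Evaluate each candidate on input P=0, Q=1, R=1, S=1:
  U3 stuck-at-1: U0=1, U1=1, U2=1, U3=1 [stuck-at-1] → 1 — eliminated
  U2 stuck-at-1: U0=1, U1=1, U2=1 [stuck-at-1], U3=0 → 0 — matches
Only U2 stuck-at-1 reproduces the observed 0.

U2 stuck-at-1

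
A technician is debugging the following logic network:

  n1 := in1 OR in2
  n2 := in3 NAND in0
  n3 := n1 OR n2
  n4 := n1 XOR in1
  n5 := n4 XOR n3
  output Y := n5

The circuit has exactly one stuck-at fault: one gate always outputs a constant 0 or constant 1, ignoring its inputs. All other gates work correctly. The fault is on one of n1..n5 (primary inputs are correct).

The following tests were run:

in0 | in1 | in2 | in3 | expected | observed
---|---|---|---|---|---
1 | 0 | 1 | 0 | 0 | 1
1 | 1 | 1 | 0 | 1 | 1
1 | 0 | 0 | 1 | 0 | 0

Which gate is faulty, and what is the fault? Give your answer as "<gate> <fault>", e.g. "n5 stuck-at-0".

Fault-free values for test 1 (in0=1, in1=0, in2=1, in3=0): n1=1, n2=1, n3=1, n4=1, n5=0, giving Y=0. Observed 1.
Test 1: faults giving observed 1 are {n1 stuck-at-0, n3 stuck-at-0, n4 stuck-at-0, n5 stuck-at-1}.
Test 2 (in0=1, in1=1, in2=1, in3=0): fault-free n1=1, n2=1, n3=1, n4=0, n5=1 → 1; observed 1. Eliminates n1 stuck-at-0, n3 stuck-at-0.
Test 3 (in0=1, in1=0, in2=0, in3=1): fault-free n1=0, n2=0, n3=0, n4=0, n5=0 → 0; observed 0. Eliminates n5 stuck-at-1.
Only n4 stuck-at-0 is consistent with every test.

n4 stuck-at-0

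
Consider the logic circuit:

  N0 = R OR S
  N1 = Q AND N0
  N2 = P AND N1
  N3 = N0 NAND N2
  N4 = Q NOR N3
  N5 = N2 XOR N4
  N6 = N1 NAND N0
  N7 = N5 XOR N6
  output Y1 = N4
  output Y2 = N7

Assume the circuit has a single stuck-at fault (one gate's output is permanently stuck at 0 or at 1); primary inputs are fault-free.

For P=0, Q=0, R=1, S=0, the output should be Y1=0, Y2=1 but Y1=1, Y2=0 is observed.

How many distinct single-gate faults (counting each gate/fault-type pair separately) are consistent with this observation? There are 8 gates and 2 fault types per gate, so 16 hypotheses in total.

2

Fault-free: N0=1, N1=0, N2=0, N3=1, N4=0, N5=0, N6=1, N7=1 → Y1=0, Y2=1. Observed Y1=1, Y2=0.
  N0: none of the 2 fault types match ✗
  N1: none of the 2 fault types match ✗
  N2: none of the 2 fault types match ✗
  N3: stuck-at-0 ✓; others ✗
  N4: stuck-at-1 ✓; others ✗
  N5: none of the 2 fault types match ✗
  N6: none of the 2 fault types match ✗
  N7: none of the 2 fault types match ✗
Consistent faults: {N3 stuck-at-0, N4 stuck-at-1} — 2 in all.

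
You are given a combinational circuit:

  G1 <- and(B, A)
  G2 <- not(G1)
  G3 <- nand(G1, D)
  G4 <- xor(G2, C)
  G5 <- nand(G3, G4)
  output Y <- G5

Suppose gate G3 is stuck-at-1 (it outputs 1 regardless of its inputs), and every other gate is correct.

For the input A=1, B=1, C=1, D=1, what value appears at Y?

Propagate with G3 forced: G1=1, G2=0, G3=1 [stuck-at-1], G4=1, G5=0.
So Y = 0. (Without the fault it would be 1.)

0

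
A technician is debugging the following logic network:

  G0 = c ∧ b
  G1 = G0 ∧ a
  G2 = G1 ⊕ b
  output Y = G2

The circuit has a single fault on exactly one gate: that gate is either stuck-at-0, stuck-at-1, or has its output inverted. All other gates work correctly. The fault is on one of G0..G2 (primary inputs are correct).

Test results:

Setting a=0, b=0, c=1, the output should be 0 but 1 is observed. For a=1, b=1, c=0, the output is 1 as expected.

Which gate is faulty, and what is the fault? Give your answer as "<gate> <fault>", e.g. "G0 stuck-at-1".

G2 stuck-at-1

Fault-free values for test 1 (a=0, b=0, c=1): G0=0, G1=0, G2=0, giving Y=0. Observed 1.
Test 1: faults giving observed 1 are {G1 stuck-at-1, G1 inverted output, G2 stuck-at-1, G2 inverted output}.
Test 2 (a=1, b=1, c=0): fault-free G0=0, G1=0, G2=1 → 1; observed 1. Eliminates G1 stuck-at-1, G1 inverted output, G2 inverted output.
Only G2 stuck-at-1 is consistent with every test.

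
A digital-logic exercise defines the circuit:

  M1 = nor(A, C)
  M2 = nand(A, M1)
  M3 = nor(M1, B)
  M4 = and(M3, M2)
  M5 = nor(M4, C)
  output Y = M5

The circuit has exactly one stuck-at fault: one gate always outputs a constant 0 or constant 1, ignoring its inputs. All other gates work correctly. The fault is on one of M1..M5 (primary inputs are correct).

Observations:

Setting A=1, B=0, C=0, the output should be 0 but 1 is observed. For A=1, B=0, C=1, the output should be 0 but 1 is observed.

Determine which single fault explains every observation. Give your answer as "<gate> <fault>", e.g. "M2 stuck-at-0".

Fault-free values for test 1 (A=1, B=0, C=0): M1=0, M2=1, M3=1, M4=1, M5=0, giving Y=0. Observed 1.
Test 1: faults giving observed 1 are {M1 stuck-at-1, M2 stuck-at-0, M3 stuck-at-0, M4 stuck-at-0, M5 stuck-at-1}.
Test 2 (A=1, B=0, C=1): fault-free M1=0, M2=1, M3=1, M4=1, M5=0 → 0; observed 1. Eliminates M1 stuck-at-1, M2 stuck-at-0, M3 stuck-at-0, M4 stuck-at-0.
Only M5 stuck-at-1 is consistent with every test.

M5 stuck-at-1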